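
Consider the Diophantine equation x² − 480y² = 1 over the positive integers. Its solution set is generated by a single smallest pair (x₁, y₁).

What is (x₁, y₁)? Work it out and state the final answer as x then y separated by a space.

241 11

d=480: √d = [21; 1,9,1,42] (ℓ=4, even), read p_3/q_3
a_0=21:  p_0=21·1+0=21,  q_0=21·0+1=1
…
a_2=9:  p_2=9·22+21=219,  q_2=9·1+1=10
a_3=1:  p_3=1·219+22=241,  q_3=1·10+1=11
→ (241, 11).  Check: 241²=58081, 480·11²=58080, difference 1.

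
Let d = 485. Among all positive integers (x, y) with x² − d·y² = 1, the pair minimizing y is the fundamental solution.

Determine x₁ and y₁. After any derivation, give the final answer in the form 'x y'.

969 44

d=485: √d = [22; 44] (ℓ=1, odd), read p_1/q_1
step 0: (22, 1)  from 22·(1,0) + (0,1)
step 1: (969, 44)  from 44·(22,1) + (1,0)
fundamental: x₁=969, y₁=44  (since 938961 − 485·1936 = 1)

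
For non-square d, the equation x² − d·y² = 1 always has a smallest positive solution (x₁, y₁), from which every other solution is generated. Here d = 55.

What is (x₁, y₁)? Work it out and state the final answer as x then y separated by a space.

89 12

d=55: √d = [7; 2,2,2,14] (ℓ=4, even), read p_3/q_3
i=0: a=7 ⇒ p=7, q=1
…
i=2: a=2 ⇒ p=37, q=5
i=3: a=2 ⇒ p=89, q=12
→ (89, 12).  Check: 89²=7921, 55·12²=7920, difference 1.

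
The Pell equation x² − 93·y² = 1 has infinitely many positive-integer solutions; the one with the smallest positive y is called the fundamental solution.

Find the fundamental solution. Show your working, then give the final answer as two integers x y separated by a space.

[9; 1,1,1,4,6,4,1,1,1,18] for √93; ℓ=10 ⇒ convergent index 9
i=0: a=9 ⇒ p=9, q=1
…
i=4: a=4 ⇒ p=135, q=14
…
i=8: a=1 ⇒ p=7821, q=811
i=9: a=1 ⇒ p=12151, q=1260
fundamental: x₁=12151, y₁=1260  (since 147646801 − 93·1587600 = 1)

12151 1260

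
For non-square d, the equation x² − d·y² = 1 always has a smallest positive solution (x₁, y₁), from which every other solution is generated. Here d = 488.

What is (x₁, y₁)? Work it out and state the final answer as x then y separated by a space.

√488 → a₀=22, period (11,44); ℓ=2 even so k=1
i=0: a=22 ⇒ p=22, q=1
i=1: a=11 ⇒ p=243, q=11
(x₁, y₁) = (243, 11);  243² − 488·11² = 1 ✓

243 11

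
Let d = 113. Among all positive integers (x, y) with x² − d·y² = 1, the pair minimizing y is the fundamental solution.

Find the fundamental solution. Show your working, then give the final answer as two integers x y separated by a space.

[10; 1,1,1,2,2,1,1,1,20] for √113; ℓ=9 ⇒ convergent index 17
a_0=10:  p_0=10·1+0=10,  q_0=10·0+1=1
…
a_3=1:  p_3=1·21+11=32,  q_3=1·2+1=3
a_4=2:  p_4=2·32+21=85,  q_4=2·3+2=8
…
a_6=1:  p_6=1·202+85=287,  q_6=1·19+8=27
…
a_8=1:  p_8=1·489+287=776,  q_8=1·46+27=73
…
a_11=1:  p_11=1·16785+16009=32794,  q_11=1·1579+1506=3085
…
a_16=1:  p_16=1·445435+313483=758918,  q_16=1·41903+29490=71393
a_17=1:  p_17=1·758918+445435=1204353,  q_17=1·71393+41903=113296
(x₁, y₁) = (1204353, 113296);  1204353² − 113·113296² = 1 ✓

1204353 113296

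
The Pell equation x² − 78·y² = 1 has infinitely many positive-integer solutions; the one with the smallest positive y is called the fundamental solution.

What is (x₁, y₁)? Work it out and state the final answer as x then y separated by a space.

53 6

d=78: √d = [8; 1,4,1,16] (ℓ=4, even), read p_3/q_3
a_0=8:  p_0=8·1+0=8,  q_0=8·0+1=1
a_1=1:  p_1=1·8+1=9,  q_1=1·1+0=1
a_2=4:  p_2=4·9+8=44,  q_2=4·1+1=5
a_3=1:  p_3=1·44+9=53,  q_3=1·5+1=6
fundamental: x₁=53, y₁=6  (since 2809 − 78·36 = 1)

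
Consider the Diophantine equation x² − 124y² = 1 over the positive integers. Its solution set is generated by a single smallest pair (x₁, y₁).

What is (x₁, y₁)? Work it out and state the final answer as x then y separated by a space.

4620799 414960

[11; 7,2,1,1,1,…,2,7,22] for √124; ℓ=16 ⇒ convergent index 15
step 0: (11, 1)  from 11·(1,0) + (0,1)
step 1: (78, 7)  from 7·(11,1) + (1,0)
step 2: (167, 15)  from 2·(78,7) + (11,1)
step 3: (245, 22)  from 1·(167,15) + (78,7)
step 4: (412, 37)  from 1·(245,22) + (167,15)
step 5: (657, 59)  from 1·(412,37) + (245,22)
…
step 9: (17583, 1579)  from 1·(14543,1306) + (3040,273)
step 10: (67292, 6043)  from 3·(17583,1579) + (14543,1306)
step 11: (84875, 7622)  from 1·(67292,6043) + (17583,1579)
step 12: (152167, 13665)  from 1·(84875,7622) + (67292,6043)
step 13: (237042, 21287)  from 1·(152167,13665) + (84875,7622)
step 14: (626251, 56239)  from 2·(237042,21287) + (152167,13665)
step 15: (4620799, 414960)  from 7·(626251,56239) + (237042,21287)
fundamental: x₁=4620799, y₁=414960  (since 21351783398401 − 124·172191801600 = 1)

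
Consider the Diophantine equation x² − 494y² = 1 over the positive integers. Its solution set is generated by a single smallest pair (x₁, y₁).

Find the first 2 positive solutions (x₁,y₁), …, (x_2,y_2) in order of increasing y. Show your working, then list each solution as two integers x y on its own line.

73035 3286
10668222449 479986020

[22; 4,2,2,1,2,1,2,2,4,44] for √494; ℓ=10 ⇒ convergent index 9
a_0=22:  p_0=22·1+0=22,  q_0=22·0+1=1
…
a_2=2:  p_2=2·89+22=200,  q_2=2·4+1=9
…
a_4=1:  p_4=1·489+200=689,  q_4=1·22+9=31
…
a_6=1:  p_6=1·1867+689=2556,  q_6=1·84+31=115
…
a_8=2:  p_8=2·6979+2556=16514,  q_8=2·314+115=743
a_9=4:  p_9=4·16514+6979=73035,  q_9=4·743+314=3286
(x₁, y₁) = (73035, 3286);  73035² − 494·3286² = 1 ✓
k=2:  x_2 = 73035·73035+494·3286·3286 = 10668222449,  y_2 = 73035·3286+3286·73035 = 479986020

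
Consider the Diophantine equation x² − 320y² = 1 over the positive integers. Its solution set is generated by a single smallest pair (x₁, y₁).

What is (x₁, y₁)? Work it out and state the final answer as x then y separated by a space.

√320 = [17; 1,7,1,34, …], period ℓ=4 (even) → k=3
step 0: (17, 1)  from 17·(1,0) + (0,1)
…
step 2: (143, 8)  from 7·(18,1) + (17,1)
step 3: (161, 9)  from 1·(143,8) + (18,1)
fundamental: x₁=161, y₁=9  (since 25921 − 320·81 = 1)

161 9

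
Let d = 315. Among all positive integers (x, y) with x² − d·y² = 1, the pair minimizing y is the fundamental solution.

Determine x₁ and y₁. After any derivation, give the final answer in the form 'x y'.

71 4

[17; 1,2,1,34] for √315; ℓ=4 ⇒ convergent index 3
a_0=17:  p_0=17·1+0=17,  q_0=17·0+1=1
…
a_2=2:  p_2=2·18+17=53,  q_2=2·1+1=3
a_3=1:  p_3=1·53+18=71,  q_3=1·3+1=4
fundamental: x₁=71, y₁=4  (since 5041 − 315·16 = 1)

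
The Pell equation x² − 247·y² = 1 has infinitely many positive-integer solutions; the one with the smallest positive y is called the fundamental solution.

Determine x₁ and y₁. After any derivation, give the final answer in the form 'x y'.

d=247: √d = [15; 1,2,1,1,9,1,9,1,1,2,1,30] (ℓ=12, even), read p_11/q_11
i=0: a=15 ⇒ p=15, q=1
…
i=4: a=1 ⇒ p=110, q=7
i=5: a=9 ⇒ p=1053, q=67
i=6: a=1 ⇒ p=1163, q=74
i=7: a=9 ⇒ p=11520, q=733
i=8: a=1 ⇒ p=12683, q=807
i=9: a=1 ⇒ p=24203, q=1540
i=10: a=2 ⇒ p=61089, q=3887
i=11: a=1 ⇒ p=85292, q=5427
fundamental: x₁=85292, y₁=5427  (since 7274725264 − 247·29452329 = 1)

85292 5427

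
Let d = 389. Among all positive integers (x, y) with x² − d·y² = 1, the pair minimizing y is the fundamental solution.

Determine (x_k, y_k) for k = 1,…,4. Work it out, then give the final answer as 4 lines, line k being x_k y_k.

√389 = [19; 1,2,1,1,1,1,2,1,38, …], period ℓ=9 (odd) → k=17
step 0: (19, 1)  from 19·(1,0) + (0,1)
step 1: (20, 1)  from 1·(19,1) + (1,0)
…
step 3: (79, 4)  from 1·(59,3) + (20,1)
…
step 5: (217, 11)  from 1·(138,7) + (79,4)
step 6: (355, 18)  from 1·(217,11) + (138,7)
…
step 10: (50925, 2582)  from 1·(49643,2517) + (1282,65)
step 11: (151493, 7681)  from 2·(50925,2582) + (49643,2517)
step 12: (202418, 10263)  from 1·(151493,7681) + (50925,2582)
…
step 16: (2376809, 120509)  from 2·(910240,46151) + (556329,28207)
step 17: (3287049, 166660)  from 1·(2376809,120509) + (910240,46151)
→ (3287049, 166660).  Check: 3287049²=10804691128401, 389·166660²=10804691128400, difference 1.
n=2: (3287049,166660)∘(3287049,166660) = (3287049·3287049+389·166660·166660, 3287049·166660+166660·3287049) = (21609382256801,1095639172680)
n=3: (21609382256801,1095639172680)∘(3287049,166660) = (3287049·21609382256801+389·166660·1095639172680, 3287049·1095639172680+166660·21609382256801) = (142062196675667653449,7202839293837075980)
n=4: (142062196675667653449,7202839293837075980)∘(3287049,166660) = (3287049·142062196675667653449+389·166660·7202839293837075980, 3287049·7202839293837075980+166660·142062196675667653449) = (933930803041091759821507201,47352171395934637886793360)

3287049 166660
21609382256801 1095639172680
142062196675667653449 7202839293837075980
933930803041091759821507201 47352171395934637886793360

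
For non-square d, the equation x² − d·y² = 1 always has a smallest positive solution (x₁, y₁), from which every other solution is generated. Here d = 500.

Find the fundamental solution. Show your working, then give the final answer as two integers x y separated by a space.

930249 41602

d=500: √d = [22; 2,1,3,2,1,…,1,2,44] (ℓ=14, even), read p_13/q_13
step 0: (22, 1)  from 22·(1,0) + (0,1)
…
step 7: (14445, 646)  from 10·(1364,61) + (805,36)
…
step 11: (259205, 11592)  from 3·(76317,3413) + (30254,1353)
step 12: (335522, 15005)  from 1·(259205,11592) + (76317,3413)
step 13: (930249, 41602)  from 2·(335522,15005) + (259205,11592)
(x₁, y₁) = (930249, 41602);  930249² − 500·41602² = 1 ✓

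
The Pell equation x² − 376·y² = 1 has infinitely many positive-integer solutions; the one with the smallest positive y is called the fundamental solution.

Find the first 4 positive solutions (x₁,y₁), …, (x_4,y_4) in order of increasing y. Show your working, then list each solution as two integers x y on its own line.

d=376: √d = [19; 2,1,1,3,1,…,1,2,38] (ℓ=16, even), read p_15/q_15
step 0: (19, 1)  from 19·(1,0) + (0,1)
step 1: (39, 2)  from 2·(19,1) + (1,0)
step 2: (58, 3)  from 1·(39,2) + (19,1)
step 3: (97, 5)  from 1·(58,3) + (39,2)
step 4: (349, 18)  from 3·(97,5) + (58,3)
step 5: (446, 23)  from 1·(349,18) + (97,5)
step 6: (1241, 64)  from 2·(446,23) + (349,18)
step 7: (2928, 151)  from 2·(1241,64) + (446,23)
step 8: (12953, 668)  from 4·(2928,151) + (1241,64)
step 9: (28834, 1487)  from 2·(12953,668) + (2928,151)
step 10: (70621, 3642)  from 2·(28834,1487) + (12953,668)
…
step 12: (368986, 19029)  from 3·(99455,5129) + (70621,3642)
step 13: (468441, 24158)  from 1·(368986,19029) + (99455,5129)
step 14: (837427, 43187)  from 1·(468441,24158) + (368986,19029)
step 15: (2143295, 110532)  from 2·(837427,43187) + (468441,24158)
→ (2143295, 110532).  Check: 2143295²=4593713457025, 376·110532²=4593713457024, difference 1.
(x_2, y_2) = (2143295·2143295 + 376·110532·110532, 2143295·110532 + 110532·2143295) = (9187426914049, 473805365880)
(x_3, y_3) = (2143295·9187426914049 + 376·110532·473805365880, 2143295·473805365880 + 110532·9187426914049) = (39382732335491159615, 2031009343327438668)
(x_4, y_4) = (2143295·39382732335491159615 + 376·110532·2031009343327438668, 2143295·2031009343327438668 + 110532·39382732335491159615) = (168817626601983862467148801, 8706104341013491514496240)

2143295 110532
9187426914049 473805365880
39382732335491159615 2031009343327438668
168817626601983862467148801 8706104341013491514496240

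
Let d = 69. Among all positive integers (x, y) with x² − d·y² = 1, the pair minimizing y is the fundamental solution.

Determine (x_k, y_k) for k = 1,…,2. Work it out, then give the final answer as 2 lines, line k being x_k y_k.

√69 = [8; 3,3,1,4,1,3,3,16, …], period ℓ=8 (even) → k=7
step 0: (8, 1)  from 8·(1,0) + (0,1)
step 1: (25, 3)  from 3·(8,1) + (1,0)
step 2: (83, 10)  from 3·(25,3) + (8,1)
…
step 4: (515, 62)  from 4·(108,13) + (83,10)
…
step 6: (2384, 287)  from 3·(623,75) + (515,62)
step 7: (7775, 936)  from 3·(2384,287) + (623,75)
fundamental: x₁=7775, y₁=936  (since 60450625 − 69·876096 = 1)
(7775+936√69)^2 = 120901249 + 14554800√69

7775 936
120901249 14554800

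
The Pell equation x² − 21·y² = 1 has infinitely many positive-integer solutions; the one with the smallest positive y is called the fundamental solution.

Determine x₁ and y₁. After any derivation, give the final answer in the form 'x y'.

55 12

[4; 1,1,2,1,1,8] for √21; ℓ=6 ⇒ convergent index 5
step 0: (4, 1)  from 4·(1,0) + (0,1)
…
step 4: (32, 7)  from 1·(23,5) + (9,2)
step 5: (55, 12)  from 1·(32,7) + (23,5)
→ (55, 12).  Check: 55²=3025, 21·12²=3024, difference 1.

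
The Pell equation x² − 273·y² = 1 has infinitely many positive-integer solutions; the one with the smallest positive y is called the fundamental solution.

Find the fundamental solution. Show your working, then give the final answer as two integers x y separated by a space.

727 44

d=273: √d = [16; 1,1,10,1,1,32] (ℓ=6, even), read p_5/q_5
k=0  a_k=16  p_k/q_k = 16/1
k=1  a_k=1  p_k/q_k = 17/1
k=2  a_k=1  p_k/q_k = 33/2
k=3  a_k=10  p_k/q_k = 347/21
k=4  a_k=1  p_k/q_k = 380/23
k=5  a_k=1  p_k/q_k = 727/44
fundamental: x₁=727, y₁=44  (since 528529 − 273·1936 = 1)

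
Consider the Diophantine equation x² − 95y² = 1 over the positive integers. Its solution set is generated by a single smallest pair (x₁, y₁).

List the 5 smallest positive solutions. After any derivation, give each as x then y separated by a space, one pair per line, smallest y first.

39 4
3041 312
237159 24332
18495361 1897584
1442400999 147987220

[9; 1,2,1,18] for √95; ℓ=4 ⇒ convergent index 3
step 0: (9, 1)  from 9·(1,0) + (0,1)
…
step 2: (29, 3)  from 2·(10,1) + (9,1)
step 3: (39, 4)  from 1·(29,3) + (10,1)
fundamental: x₁=39, y₁=4  (since 1521 − 95·16 = 1)
(39+4√95)^2 = 3041 + 312√95
(39+4√95)^3 = 237159 + 24332√95
(39+4√95)^4 = 18495361 + 1897584√95
(39+4√95)^5 = 1442400999 + 147987220√95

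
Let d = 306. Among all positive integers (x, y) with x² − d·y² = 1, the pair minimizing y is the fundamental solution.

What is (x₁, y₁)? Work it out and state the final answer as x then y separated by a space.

√306 = [17; 2,34, …], period ℓ=2 (even) → k=1
i=0: a=17 ⇒ p=17, q=1
i=1: a=2 ⇒ p=35, q=2
→ (35, 2).  Check: 35²=1225, 306·2²=1224, difference 1.

35 2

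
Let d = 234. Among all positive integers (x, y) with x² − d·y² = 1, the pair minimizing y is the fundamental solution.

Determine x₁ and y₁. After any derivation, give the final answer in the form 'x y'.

5201 340

d=234: √d = [15; 3,2,1,2,1,2,3,30] (ℓ=8, even), read p_7/q_7
k=0  a_k=15  p_k/q_k = 15/1
k=1  a_k=3  p_k/q_k = 46/3
k=2  a_k=2  p_k/q_k = 107/7
k=3  a_k=1  p_k/q_k = 153/10
k=4  a_k=2  p_k/q_k = 413/27
…
k=6  a_k=2  p_k/q_k = 1545/101
k=7  a_k=3  p_k/q_k = 5201/340
→ (5201, 340).  Check: 5201²=27050401, 234·340²=27050400, difference 1.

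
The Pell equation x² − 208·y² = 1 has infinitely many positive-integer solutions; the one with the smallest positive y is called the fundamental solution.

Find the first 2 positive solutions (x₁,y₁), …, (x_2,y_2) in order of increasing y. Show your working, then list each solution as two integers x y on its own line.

649 45
842401 58410

d=208: √d = [14; 2,2,1,2,2,28] (ℓ=6, even), read p_5/q_5
a_0=14:  p_0=14·1+0=14,  q_0=14·0+1=1
…
a_3=1:  p_3=1·72+29=101,  q_3=1·5+2=7
a_4=2:  p_4=2·101+72=274,  q_4=2·7+5=19
a_5=2:  p_5=2·274+101=649,  q_5=2·19+7=45
→ (649, 45).  Check: 649²=421201, 208·45²=421200, difference 1.
(x_2, y_2) = (649·649 + 208·45·45, 649·45 + 45·649) = (842401, 58410)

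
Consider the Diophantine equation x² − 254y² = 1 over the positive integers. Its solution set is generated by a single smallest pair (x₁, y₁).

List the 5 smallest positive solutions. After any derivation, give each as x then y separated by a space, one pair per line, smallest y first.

√254 = [15; 1,14,1,30, …], period ℓ=4 (even) → k=3
step 0: (15, 1)  from 15·(1,0) + (0,1)
…
step 2: (239, 15)  from 14·(16,1) + (15,1)
step 3: (255, 16)  from 1·(239,15) + (16,1)
fundamental: x₁=255, y₁=16  (since 65025 − 254·256 = 1)
(255+16√254)^2 = 130049 + 8160√254
(255+16√254)^3 = 66324735 + 4161584√254
(255+16√254)^4 = 33825484801 + 2122399680√254
(255+16√254)^5 = 17250930923775 + 1082419675216√254

255 16
130049 8160
66324735 4161584
33825484801 2122399680
17250930923775 1082419675216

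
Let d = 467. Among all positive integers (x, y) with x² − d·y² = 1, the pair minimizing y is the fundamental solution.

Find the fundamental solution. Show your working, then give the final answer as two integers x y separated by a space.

1625626 75225

d=467: √d = [21; 1,1,1,1,3,…,1,1,42] (ℓ=14, even), read p_13/q_13
k=0  a_k=21  p_k/q_k = 21/1
…
k=3  a_k=1  p_k/q_k = 65/3
k=4  a_k=1  p_k/q_k = 108/5
k=5  a_k=3  p_k/q_k = 389/18
…
k=8  a_k=3  p_k/q_k = 82767/3830
k=9  a_k=3  p_k/q_k = 275465/12747
k=10  a_k=1  p_k/q_k = 358232/16577
k=11  a_k=1  p_k/q_k = 633697/29324
k=12  a_k=1  p_k/q_k = 991929/45901
k=13  a_k=1  p_k/q_k = 1625626/75225
(x₁, y₁) = (1625626, 75225);  1625626² − 467·75225² = 1 ✓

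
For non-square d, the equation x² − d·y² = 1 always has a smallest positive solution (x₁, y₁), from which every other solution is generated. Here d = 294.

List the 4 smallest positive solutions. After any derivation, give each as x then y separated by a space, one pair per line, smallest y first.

√294 → a₀=17, period (6,1,4,1,6,34); ℓ=6 even so k=5
k=0  a_k=17  p_k/q_k = 17/1
…
k=3  a_k=4  p_k/q_k = 583/34
k=4  a_k=1  p_k/q_k = 703/41
k=5  a_k=6  p_k/q_k = 4801/280
fundamental: x₁=4801, y₁=280  (since 23049601 − 294·78400 = 1)
(4801+280√294)^2 = 46099201 + 2688560√294
(4801+280√294)^3 = 442644523201 + 25815552840√294
(4801+280√294)^4 = 4250272665676801 + 247880935681120√294

4801 280
46099201 2688560
442644523201 25815552840
4250272665676801 247880935681120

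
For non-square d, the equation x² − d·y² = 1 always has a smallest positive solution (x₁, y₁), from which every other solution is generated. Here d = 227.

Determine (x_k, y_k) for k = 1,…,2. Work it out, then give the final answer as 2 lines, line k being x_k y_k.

226 15
102151 6780

d=227: √d = [15; 15,30] (ℓ=2, even), read p_1/q_1
i=0: a=15 ⇒ p=15, q=1
i=1: a=15 ⇒ p=226, q=15
(x₁, y₁) = (226, 15);  226² − 227·15² = 1 ✓
k=2:  x_2 = 226·226+227·15·15 = 102151,  y_2 = 226·15+15·226 = 6780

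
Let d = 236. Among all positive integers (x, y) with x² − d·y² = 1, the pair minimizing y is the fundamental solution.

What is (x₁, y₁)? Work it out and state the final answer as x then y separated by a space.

561799 36570

√236 = [15; 2,1,3,5,1,6,1,5,3,1,2,30, …], period ℓ=12 (even) → k=11
step 0: (15, 1)  from 15·(1,0) + (0,1)
step 1: (31, 2)  from 2·(15,1) + (1,0)
…
step 3: (169, 11)  from 3·(46,3) + (31,2)
step 4: (891, 58)  from 5·(169,11) + (46,3)
step 5: (1060, 69)  from 1·(891,58) + (169,11)
…
step 8: (48806, 3177)  from 5·(8311,541) + (7251,472)
…
step 10: (203535, 13249)  from 1·(154729,10072) + (48806,3177)
step 11: (561799, 36570)  from 2·(203535,13249) + (154729,10072)
fundamental: x₁=561799, y₁=36570  (since 315618116401 − 236·1337364900 = 1)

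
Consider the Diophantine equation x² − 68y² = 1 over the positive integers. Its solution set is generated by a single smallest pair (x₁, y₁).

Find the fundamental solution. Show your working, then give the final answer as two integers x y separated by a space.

33 4

√68 = [8; 4,16, …], period ℓ=2 (even) → k=1
k=0  a_k=8  p_k/q_k = 8/1
k=1  a_k=4  p_k/q_k = 33/4
fundamental: x₁=33, y₁=4  (since 1089 − 68·16 = 1)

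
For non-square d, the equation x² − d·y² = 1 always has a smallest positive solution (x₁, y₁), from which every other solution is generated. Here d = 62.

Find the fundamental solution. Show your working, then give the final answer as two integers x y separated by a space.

√62 → a₀=7, period (1,6,1,14); ℓ=4 even so k=3
a_0=7:  p_0=7·1+0=7,  q_0=7·0+1=1
…
a_2=6:  p_2=6·8+7=55,  q_2=6·1+1=7
a_3=1:  p_3=1·55+8=63,  q_3=1·7+1=8
→ (63, 8).  Check: 63²=3969, 62·8²=3968, difference 1.

63 8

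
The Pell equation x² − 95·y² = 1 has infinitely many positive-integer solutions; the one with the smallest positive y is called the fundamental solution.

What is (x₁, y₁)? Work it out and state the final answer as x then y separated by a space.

[9; 1,2,1,18] for √95; ℓ=4 ⇒ convergent index 3
step 0: (9, 1)  from 9·(1,0) + (0,1)
step 1: (10, 1)  from 1·(9,1) + (1,0)
step 2: (29, 3)  from 2·(10,1) + (9,1)
step 3: (39, 4)  from 1·(29,3) + (10,1)
(x₁, y₁) = (39, 4);  39² − 95·4² = 1 ✓

39 4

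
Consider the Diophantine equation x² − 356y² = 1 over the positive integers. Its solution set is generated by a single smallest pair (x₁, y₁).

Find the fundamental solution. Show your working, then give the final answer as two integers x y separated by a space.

d=356: √d = [18; 1,6,1,1,2,…,6,1,36] (ℓ=14, even), read p_13/q_13
step 0: (18, 1)  from 18·(1,0) + (0,1)
step 1: (19, 1)  from 1·(18,1) + (1,0)
step 2: (132, 7)  from 6·(19,1) + (18,1)
…
step 5: (717, 38)  from 2·(283,15) + (151,8)
step 6: (1000, 53)  from 1·(717,38) + (283,15)
step 7: (8717, 462)  from 8·(1000,53) + (717,38)
step 8: (9717, 515)  from 1·(8717,462) + (1000,53)
step 9: (28151, 1492)  from 2·(9717,515) + (8717,462)
…
step 12: (433982, 23001)  from 6·(66019,3499) + (37868,2007)
step 13: (500001, 26500)  from 1·(433982,23001) + (66019,3499)
(x₁, y₁) = (500001, 26500);  500001² − 356·26500² = 1 ✓

500001 26500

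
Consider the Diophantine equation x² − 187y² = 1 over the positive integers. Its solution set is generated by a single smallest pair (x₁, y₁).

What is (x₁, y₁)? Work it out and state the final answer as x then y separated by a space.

1682 123

[13; 1,2,13,2,1,26] for √187; ℓ=6 ⇒ convergent index 5
a_0=13:  p_0=13·1+0=13,  q_0=13·0+1=1
a_1=1:  p_1=1·13+1=14,  q_1=1·1+0=1
…
a_4=2:  p_4=2·547+41=1135,  q_4=2·40+3=83
a_5=1:  p_5=1·1135+547=1682,  q_5=1·83+40=123
→ (1682, 123).  Check: 1682²=2829124, 187·123²=2829123, difference 1.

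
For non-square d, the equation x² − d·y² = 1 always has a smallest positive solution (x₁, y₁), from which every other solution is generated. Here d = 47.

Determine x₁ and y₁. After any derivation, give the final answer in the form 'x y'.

√47 = [6; 1,5,1,12, …], period ℓ=4 (even) → k=3
step 0: (6, 1)  from 6·(1,0) + (0,1)
…
step 2: (41, 6)  from 5·(7,1) + (6,1)
step 3: (48, 7)  from 1·(41,6) + (7,1)
fundamental: x₁=48, y₁=7  (since 2304 − 47·49 = 1)

48 7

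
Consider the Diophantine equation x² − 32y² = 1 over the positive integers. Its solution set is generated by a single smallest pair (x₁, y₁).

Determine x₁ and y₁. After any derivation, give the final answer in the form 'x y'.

17 3

[5; 1,1,1,10] for √32; ℓ=4 ⇒ convergent index 3
a_0=5:  p_0=5·1+0=5,  q_0=5·0+1=1
…
a_2=1:  p_2=1·6+5=11,  q_2=1·1+1=2
a_3=1:  p_3=1·11+6=17,  q_3=1·2+1=3
fundamental: x₁=17, y₁=3  (since 289 − 32·9 = 1)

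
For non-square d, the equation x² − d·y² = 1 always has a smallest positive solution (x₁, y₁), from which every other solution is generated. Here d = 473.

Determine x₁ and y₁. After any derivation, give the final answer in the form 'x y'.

87 4

√473 = [21; 1,2,1,42, …], period ℓ=4 (even) → k=3
step 0: (21, 1)  from 21·(1,0) + (0,1)
…
step 2: (65, 3)  from 2·(22,1) + (21,1)
step 3: (87, 4)  from 1·(65,3) + (22,1)
fundamental: x₁=87, y₁=4  (since 7569 − 473·16 = 1)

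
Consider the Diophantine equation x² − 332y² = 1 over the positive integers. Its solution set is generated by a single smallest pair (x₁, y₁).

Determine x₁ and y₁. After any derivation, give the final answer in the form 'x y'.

d=332: √d = [18; 4,1,1,8,1,1,4,36] (ℓ=8, even), read p_7/q_7
i=0: a=18 ⇒ p=18, q=1
…
i=2: a=1 ⇒ p=91, q=5
i=3: a=1 ⇒ p=164, q=9
i=4: a=8 ⇒ p=1403, q=77
i=5: a=1 ⇒ p=1567, q=86
i=6: a=1 ⇒ p=2970, q=163
i=7: a=4 ⇒ p=13447, q=738
(x₁, y₁) = (13447, 738);  13447² − 332·738² = 1 ✓

13447 738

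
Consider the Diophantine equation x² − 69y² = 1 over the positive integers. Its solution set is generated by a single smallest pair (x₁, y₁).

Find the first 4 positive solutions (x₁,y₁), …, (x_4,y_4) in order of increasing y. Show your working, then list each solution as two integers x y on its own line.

√69 = [8; 3,3,1,4,1,3,3,16, …], period ℓ=8 (even) → k=7
i=0: a=8 ⇒ p=8, q=1
i=1: a=3 ⇒ p=25, q=3
i=2: a=3 ⇒ p=83, q=10
i=3: a=1 ⇒ p=108, q=13
i=4: a=4 ⇒ p=515, q=62
i=5: a=1 ⇒ p=623, q=75
i=6: a=3 ⇒ p=2384, q=287
i=7: a=3 ⇒ p=7775, q=936
→ (7775, 936).  Check: 7775²=60450625, 69·936²=60450624, difference 1.
(x_2, y_2) = (7775·7775 + 69·936·936, 7775·936 + 936·7775) = (120901249, 14554800)
(x_3, y_3) = (7775·120901249 + 69·936·14554800, 7775·14554800 + 936·120901249) = (1880014414175, 226327139064)
(x_4, y_4) = (7775·1880014414175 + 69·936·226327139064, 7775·226327139064 + 936·1880014414175) = (29234224019520001, 3519386997890400)

7775 936
120901249 14554800
1880014414175 226327139064
29234224019520001 3519386997890400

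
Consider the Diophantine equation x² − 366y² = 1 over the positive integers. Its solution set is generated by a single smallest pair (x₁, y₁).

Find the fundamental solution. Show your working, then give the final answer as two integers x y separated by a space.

907925 47458

d=366: √d = [19; 7,1,1,1,2,12,2,1,1,1,7,38] (ℓ=12, even), read p_11/q_11
i=0: a=19 ⇒ p=19, q=1
…
i=4: a=1 ⇒ p=440, q=23
i=5: a=2 ⇒ p=1167, q=61
i=6: a=12 ⇒ p=14444, q=755
i=7: a=2 ⇒ p=30055, q=1571
…
i=9: a=1 ⇒ p=74554, q=3897
i=10: a=1 ⇒ p=119053, q=6223
i=11: a=7 ⇒ p=907925, q=47458
(x₁, y₁) = (907925, 47458);  907925² − 366·47458² = 1 ✓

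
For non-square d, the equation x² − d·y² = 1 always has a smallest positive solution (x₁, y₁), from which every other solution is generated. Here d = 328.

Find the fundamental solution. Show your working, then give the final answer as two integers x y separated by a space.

163 9

√328 → a₀=18, period (9,36); ℓ=2 even so k=1
a_0=18:  p_0=18·1+0=18,  q_0=18·0+1=1
a_1=9:  p_1=9·18+1=163,  q_1=9·1+0=9
(x₁, y₁) = (163, 9);  163² − 328·9² = 1 ✓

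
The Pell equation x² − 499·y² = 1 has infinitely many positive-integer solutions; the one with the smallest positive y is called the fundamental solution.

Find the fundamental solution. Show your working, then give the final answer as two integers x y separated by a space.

4490 201

d=499: √d = [22; 2,1,21,1,2,44] (ℓ=6, even), read p_5/q_5
i=0: a=22 ⇒ p=22, q=1
…
i=3: a=21 ⇒ p=1452, q=65
i=4: a=1 ⇒ p=1519, q=68
i=5: a=2 ⇒ p=4490, q=201
(x₁, y₁) = (4490, 201);  4490² − 499·201² = 1 ✓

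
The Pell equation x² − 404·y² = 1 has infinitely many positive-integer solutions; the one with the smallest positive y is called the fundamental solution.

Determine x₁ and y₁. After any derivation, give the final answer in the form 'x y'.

201 10

√404 → a₀=20, period (10,40); ℓ=2 even so k=1
i=0: a=20 ⇒ p=20, q=1
i=1: a=10 ⇒ p=201, q=10
→ (201, 10).  Check: 201²=40401, 404·10²=40400, difference 1.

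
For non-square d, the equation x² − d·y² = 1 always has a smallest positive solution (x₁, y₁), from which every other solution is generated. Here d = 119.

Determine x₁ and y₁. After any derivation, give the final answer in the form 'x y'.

√119 = [10; 1,9,1,20, …], period ℓ=4 (even) → k=3
i=0: a=10 ⇒ p=10, q=1
…
i=2: a=9 ⇒ p=109, q=10
i=3: a=1 ⇒ p=120, q=11
→ (120, 11).  Check: 120²=14400, 119·11²=14399, difference 1.

120 11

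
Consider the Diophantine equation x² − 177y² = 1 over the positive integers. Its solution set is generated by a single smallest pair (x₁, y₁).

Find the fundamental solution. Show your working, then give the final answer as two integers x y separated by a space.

62423 4692

√177 → a₀=13, period (3,3,2,8,2,3,3,26); ℓ=8 even so k=7
i=0: a=13 ⇒ p=13, q=1
…
i=2: a=3 ⇒ p=133, q=10
i=3: a=2 ⇒ p=306, q=23
…
i=5: a=2 ⇒ p=5468, q=411
i=6: a=3 ⇒ p=18985, q=1427
i=7: a=3 ⇒ p=62423, q=4692
→ (62423, 4692).  Check: 62423²=3896630929, 177·4692²=3896630928, difference 1.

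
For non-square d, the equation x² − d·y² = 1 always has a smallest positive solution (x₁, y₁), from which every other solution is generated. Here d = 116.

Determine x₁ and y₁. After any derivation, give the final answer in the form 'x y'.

[10; 1,3,2,1,4,1,2,3,1,20] for √116; ℓ=10 ⇒ convergent index 9
i=0: a=10 ⇒ p=10, q=1
…
i=6: a=1 ⇒ p=797, q=74
i=7: a=2 ⇒ p=2251, q=209
i=8: a=3 ⇒ p=7550, q=701
i=9: a=1 ⇒ p=9801, q=910
→ (9801, 910).  Check: 9801²=96059601, 116·910²=96059600, difference 1.

9801 910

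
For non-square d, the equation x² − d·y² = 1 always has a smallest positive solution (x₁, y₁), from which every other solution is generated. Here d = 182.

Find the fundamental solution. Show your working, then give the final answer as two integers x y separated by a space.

√182 = [13; 2,26, …], period ℓ=2 (even) → k=1
k=0  a_k=13  p_k/q_k = 13/1
k=1  a_k=2  p_k/q_k = 27/2
fundamental: x₁=27, y₁=2  (since 729 − 182·4 = 1)

27 2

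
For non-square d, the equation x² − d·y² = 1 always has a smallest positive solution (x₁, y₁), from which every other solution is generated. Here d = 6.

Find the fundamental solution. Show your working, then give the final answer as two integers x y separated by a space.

5 2

[2; 2,4] for √6; ℓ=2 ⇒ convergent index 1
step 0: (2, 1)  from 2·(1,0) + (0,1)
step 1: (5, 2)  from 2·(2,1) + (1,0)
fundamental: x₁=5, y₁=2  (since 25 − 6·4 = 1)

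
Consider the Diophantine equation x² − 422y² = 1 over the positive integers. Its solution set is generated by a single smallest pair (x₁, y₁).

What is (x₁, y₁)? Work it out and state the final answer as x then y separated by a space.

d=422: √d = [20; 1,1,5,2,1,…,1,1,40] (ℓ=14, even), read p_13/q_13
a_0=20:  p_0=20·1+0=20,  q_0=20·0+1=1
a_1=1:  p_1=1·20+1=21,  q_1=1·1+0=1
a_2=1:  p_2=1·21+20=41,  q_2=1·1+1=2
a_3=5:  p_3=5·41+21=226,  q_3=5·2+1=11
a_4=2:  p_4=2·226+41=493,  q_4=2·11+2=24
a_5=1:  p_5=1·493+226=719,  q_5=1·24+11=35
…
a_7=20:  p_7=20·2650+719=53719,  q_7=20·129+35=2615
…
a_9=1:  p_9=1·163807+53719=217526,  q_9=1·7974+2615=10589
…
a_12=1:  p_12=1·3211821+598859=3810680,  q_12=1·156349+29152=185501
a_13=1:  p_13=1·3810680+3211821=7022501,  q_13=1·185501+156349=341850
fundamental: x₁=7022501, y₁=341850  (since 49315520295001 − 422·116861422500 = 1)

7022501 341850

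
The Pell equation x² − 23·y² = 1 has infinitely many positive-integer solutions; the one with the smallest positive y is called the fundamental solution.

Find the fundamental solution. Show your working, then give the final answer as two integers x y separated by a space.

24 5

√23 → a₀=4, period (1,3,1,8); ℓ=4 even so k=3
i=0: a=4 ⇒ p=4, q=1
i=1: a=1 ⇒ p=5, q=1
i=2: a=3 ⇒ p=19, q=4
i=3: a=1 ⇒ p=24, q=5
(x₁, y₁) = (24, 5);  24² − 23·5² = 1 ✓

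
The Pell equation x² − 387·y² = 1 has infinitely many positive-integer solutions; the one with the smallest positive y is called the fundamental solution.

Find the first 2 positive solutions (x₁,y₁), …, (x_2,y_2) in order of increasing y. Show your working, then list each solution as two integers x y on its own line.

√387 = [19; 1,2,19,2,1,38, …], period ℓ=6 (even) → k=5
k=0  a_k=19  p_k/q_k = 19/1
…
k=2  a_k=2  p_k/q_k = 59/3
k=3  a_k=19  p_k/q_k = 1141/58
k=4  a_k=2  p_k/q_k = 2341/119
k=5  a_k=1  p_k/q_k = 3482/177
fundamental: x₁=3482, y₁=177  (since 12124324 − 387·31329 = 1)
k=2:  x_2 = 3482·3482+387·177·177 = 24248647,  y_2 = 3482·177+177·3482 = 1232628

3482 177
24248647 1232628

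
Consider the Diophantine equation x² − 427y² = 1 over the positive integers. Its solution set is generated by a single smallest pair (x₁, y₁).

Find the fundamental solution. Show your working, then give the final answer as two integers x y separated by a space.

√427 → a₀=20, period (1,1,1,40); ℓ=4 even so k=3
a_0=20:  p_0=20·1+0=20,  q_0=20·0+1=1
…
a_2=1:  p_2=1·21+20=41,  q_2=1·1+1=2
a_3=1:  p_3=1·41+21=62,  q_3=1·2+1=3
(x₁, y₁) = (62, 3);  62² − 427·3² = 1 ✓

62 3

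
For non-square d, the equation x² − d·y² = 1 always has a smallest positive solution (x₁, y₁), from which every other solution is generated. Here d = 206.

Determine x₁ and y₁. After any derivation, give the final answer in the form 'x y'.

√206 → a₀=14, period (2,1,5,14,5,1,2,28); ℓ=8 even so k=7
step 0: (14, 1)  from 14·(1,0) + (0,1)
…
step 3: (244, 17)  from 5·(43,3) + (29,2)
step 4: (3459, 241)  from 14·(244,17) + (43,3)
…
step 6: (20998, 1463)  from 1·(17539,1222) + (3459,241)
step 7: (59535, 4148)  from 2·(20998,1463) + (17539,1222)
(x₁, y₁) = (59535, 4148);  59535² − 206·4148² = 1 ✓

59535 4148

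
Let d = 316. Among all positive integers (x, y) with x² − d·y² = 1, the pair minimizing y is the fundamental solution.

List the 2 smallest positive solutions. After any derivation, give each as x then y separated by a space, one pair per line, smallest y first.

d=316: √d = [17; 1,3,2,8,2,3,1,34] (ℓ=8, even), read p_7/q_7
i=0: a=17 ⇒ p=17, q=1
…
i=2: a=3 ⇒ p=71, q=4
…
i=5: a=2 ⇒ p=2862, q=161
i=6: a=3 ⇒ p=9937, q=559
i=7: a=1 ⇒ p=12799, q=720
→ (12799, 720).  Check: 12799²=163814401, 316·720²=163814400, difference 1.
(12799+720√316)^2 = 327628801 + 18430560√316

12799 720
327628801 18430560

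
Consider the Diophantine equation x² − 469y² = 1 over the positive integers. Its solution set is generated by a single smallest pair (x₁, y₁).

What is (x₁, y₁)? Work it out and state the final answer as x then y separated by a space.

d=469: √d = [21; 1,1,1,10,6,10,1,1,1,42] (ℓ=10, even), read p_9/q_9
i=0: a=21 ⇒ p=21, q=1
i=1: a=1 ⇒ p=22, q=1
…
i=4: a=10 ⇒ p=693, q=32
…
i=8: a=1 ⇒ p=90069, q=4159
i=9: a=1 ⇒ p=137215, q=6336
fundamental: x₁=137215, y₁=6336  (since 18827956225 − 469·40144896 = 1)

137215 6336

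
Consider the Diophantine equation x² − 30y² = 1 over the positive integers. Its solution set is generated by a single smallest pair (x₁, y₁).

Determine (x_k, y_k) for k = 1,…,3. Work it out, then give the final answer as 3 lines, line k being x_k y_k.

[5; 2,10] for √30; ℓ=2 ⇒ convergent index 1
k=0  a_k=5  p_k/q_k = 5/1
k=1  a_k=2  p_k/q_k = 11/2
→ (11, 2).  Check: 11²=121, 30·2²=120, difference 1.
n=2: (11,2)∘(11,2) = (11·11+30·2·2, 11·2+2·11) = (241,44)
n=3: (241,44)∘(11,2) = (11·241+30·2·44, 11·44+2·241) = (5291,966)

11 2
241 44
5291 966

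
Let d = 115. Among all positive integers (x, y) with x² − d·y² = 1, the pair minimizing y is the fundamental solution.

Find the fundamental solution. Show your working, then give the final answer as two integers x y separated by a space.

1126 105

√115 → a₀=10, period (1,2,1,1,1,1,1,2,1,20); ℓ=10 even so k=9
k=0  a_k=10  p_k/q_k = 10/1
k=1  a_k=1  p_k/q_k = 11/1
…
k=6  a_k=1  p_k/q_k = 193/18
…
k=8  a_k=2  p_k/q_k = 815/76
k=9  a_k=1  p_k/q_k = 1126/105
fundamental: x₁=1126, y₁=105  (since 1267876 − 115·11025 = 1)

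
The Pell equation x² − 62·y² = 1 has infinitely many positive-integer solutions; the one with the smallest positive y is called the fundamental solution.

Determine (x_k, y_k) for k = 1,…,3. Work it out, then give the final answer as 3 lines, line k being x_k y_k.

63 8
7937 1008
999999 127000

√62 → a₀=7, period (1,6,1,14); ℓ=4 even so k=3
i=0: a=7 ⇒ p=7, q=1
…
i=2: a=6 ⇒ p=55, q=7
i=3: a=1 ⇒ p=63, q=8
(x₁, y₁) = (63, 8);  63² − 62·8² = 1 ✓
(x_2, y_2) = (63·63 + 62·8·8, 63·8 + 8·63) = (7937, 1008)
(x_3, y_3) = (63·7937 + 62·8·1008, 63·1008 + 8·7937) = (999999, 127000)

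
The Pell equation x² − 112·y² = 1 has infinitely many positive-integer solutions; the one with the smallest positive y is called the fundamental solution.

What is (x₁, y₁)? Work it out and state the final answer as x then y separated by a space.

√112 = [10; 1,1,2,1,1,20, …], period ℓ=6 (even) → k=5
i=0: a=10 ⇒ p=10, q=1
i=1: a=1 ⇒ p=11, q=1
i=2: a=1 ⇒ p=21, q=2
i=3: a=2 ⇒ p=53, q=5
i=4: a=1 ⇒ p=74, q=7
i=5: a=1 ⇒ p=127, q=12
fundamental: x₁=127, y₁=12  (since 16129 − 112·144 = 1)

127 12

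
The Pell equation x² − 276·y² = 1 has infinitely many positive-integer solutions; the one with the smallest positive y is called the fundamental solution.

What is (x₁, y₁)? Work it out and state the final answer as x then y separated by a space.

[16; 1,1,1,1,2,2,2,1,1,1,1,32] for √276; ℓ=12 ⇒ convergent index 11
step 0: (16, 1)  from 16·(1,0) + (0,1)
step 1: (17, 1)  from 1·(16,1) + (1,0)
…
step 3: (50, 3)  from 1·(33,2) + (17,1)
step 4: (83, 5)  from 1·(50,3) + (33,2)
…
step 6: (515, 31)  from 2·(216,13) + (83,5)
…
step 10: (4768, 287)  from 1·(3007,181) + (1761,106)
step 11: (7775, 468)  from 1·(4768,287) + (3007,181)
→ (7775, 468).  Check: 7775²=60450625, 276·468²=60450624, difference 1.

7775 468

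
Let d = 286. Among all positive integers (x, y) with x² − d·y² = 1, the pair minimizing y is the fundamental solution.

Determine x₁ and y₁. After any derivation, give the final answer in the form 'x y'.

561835 33222

[16; 1,10,3,3,2,3,3,10,1,32] for √286; ℓ=10 ⇒ convergent index 9
step 0: (16, 1)  from 16·(1,0) + (0,1)
step 1: (17, 1)  from 1·(16,1) + (1,0)
step 2: (186, 11)  from 10·(17,1) + (16,1)
step 3: (575, 34)  from 3·(186,11) + (17,1)
step 4: (1911, 113)  from 3·(575,34) + (186,11)
step 5: (4397, 260)  from 2·(1911,113) + (575,34)
step 6: (15102, 893)  from 3·(4397,260) + (1911,113)
step 7: (49703, 2939)  from 3·(15102,893) + (4397,260)
step 8: (512132, 30283)  from 10·(49703,2939) + (15102,893)
step 9: (561835, 33222)  from 1·(512132,30283) + (49703,2939)
fundamental: x₁=561835, y₁=33222  (since 315658567225 − 286·1103701284 = 1)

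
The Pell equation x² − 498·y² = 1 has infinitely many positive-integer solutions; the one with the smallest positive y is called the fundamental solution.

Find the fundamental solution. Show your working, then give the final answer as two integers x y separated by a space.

d=498: √d = [22; 3,6,22,6,3,44] (ℓ=6, even), read p_5/q_5
k=0  a_k=22  p_k/q_k = 22/1
…
k=2  a_k=6  p_k/q_k = 424/19
…
k=4  a_k=6  p_k/q_k = 56794/2545
k=5  a_k=3  p_k/q_k = 179777/8056
fundamental: x₁=179777, y₁=8056  (since 32319769729 − 498·64899136 = 1)

179777 8056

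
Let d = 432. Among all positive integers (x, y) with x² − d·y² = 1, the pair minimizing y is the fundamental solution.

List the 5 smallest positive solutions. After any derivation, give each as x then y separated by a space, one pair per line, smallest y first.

1351 65
3650401 175630
9863382151 474552195
26650854921601 1282239855260
72010600134783751 3464611614360325

[20; 1,3,1,1,1,3,1,40] for √432; ℓ=8 ⇒ convergent index 7
i=0: a=20 ⇒ p=20, q=1
i=1: a=1 ⇒ p=21, q=1
i=2: a=3 ⇒ p=83, q=4
i=3: a=1 ⇒ p=104, q=5
…
i=5: a=1 ⇒ p=291, q=14
i=6: a=3 ⇒ p=1060, q=51
i=7: a=1 ⇒ p=1351, q=65
→ (1351, 65).  Check: 1351²=1825201, 432·65²=1825200, difference 1.
n=2: (1351,65)∘(1351,65) = (1351·1351+432·65·65, 1351·65+65·1351) = (3650401,175630)
n=3: (3650401,175630)∘(1351,65) = (1351·3650401+432·65·175630, 1351·175630+65·3650401) = (9863382151,474552195)
n=4: (9863382151,474552195)∘(1351,65) = (1351·9863382151+432·65·474552195, 1351·474552195+65·9863382151) = (26650854921601,1282239855260)
n=5: (26650854921601,1282239855260)∘(1351,65) = (1351·26650854921601+432·65·1282239855260, 1351·1282239855260+65·26650854921601) = (72010600134783751,3464611614360325)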